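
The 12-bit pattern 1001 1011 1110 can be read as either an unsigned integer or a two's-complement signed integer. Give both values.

Unsigned: 100110111110 = 2494.
Signed: MSB=1 → 2494 − 4096 = -1602.

unsigned = 2494, signed = -1602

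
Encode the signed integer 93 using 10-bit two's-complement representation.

0001011101

93 is non-negative, so write it directly in 10 bits: 0001011101.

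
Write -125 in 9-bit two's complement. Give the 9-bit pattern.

110000011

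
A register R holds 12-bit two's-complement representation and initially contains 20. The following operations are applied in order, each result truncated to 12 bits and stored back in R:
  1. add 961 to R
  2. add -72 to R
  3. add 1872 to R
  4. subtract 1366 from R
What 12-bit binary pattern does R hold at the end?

Start: R = 20 = 000000010100.
R = 20 + 961 = 981 = 001111010101
R = 981 + (-72) = 909 = 001110001101
R = 909 + 1872 = 2781; wraps to -1315 = 101011011101
R = -1315 − 1366 = -2681; wraps to 1415 = 010110000111

010110000111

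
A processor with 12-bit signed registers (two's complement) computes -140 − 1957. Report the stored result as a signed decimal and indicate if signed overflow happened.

-140 → 111101110100
1957 → 011110100101
Subtract via negate-and-add: invert 011110100101 + 1 = 100001011011 (i.e. -1957).
  111101110100
+ 100001011011
= 011111001111  (discard carry-out 1)
Result 011111001111: MSB = 0 → value 1999.
Both addends (after negating the subtrahend) are negative but the stored result is non-negative: signed overflow. The true value -140 − 1957 = -2097 lies outside [-2048, 2047].

1999; overflow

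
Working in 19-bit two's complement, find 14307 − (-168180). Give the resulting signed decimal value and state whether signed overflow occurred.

182487; no overflow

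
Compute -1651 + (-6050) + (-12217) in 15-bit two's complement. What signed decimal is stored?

-1651 + (-6050) = -7701 (110000111101011)
-7701 + (-12217) = -19918 → wraps to 12850 (011001000110010)

12850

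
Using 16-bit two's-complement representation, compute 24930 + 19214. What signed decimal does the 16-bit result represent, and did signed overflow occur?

24930 → 0110000101100010
19214 → 0100101100001110
  0110000101100010
+ 0100101100001110
= 1010110001110000
Result 1010110001110000: MSB = 1 → 44144 − 65536 = -21392.
Both addends are non-negative but the stored result is negative: signed overflow. The true value 24930 + 19214 = 44144 lies outside [-32768, 32767].

-21392; overflow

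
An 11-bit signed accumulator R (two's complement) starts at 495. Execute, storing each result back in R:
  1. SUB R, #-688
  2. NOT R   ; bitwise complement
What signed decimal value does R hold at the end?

Start: R = 495 = 00111101111.
R = 495 − (-688) = 1183; wraps to -865 = 10010011111
R = NOT 10010011111 = 01101100000 = 864

864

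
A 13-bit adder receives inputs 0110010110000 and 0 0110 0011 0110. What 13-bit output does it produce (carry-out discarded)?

  0110010110000
+ 0011000110110
= 1001011100110

1001011100110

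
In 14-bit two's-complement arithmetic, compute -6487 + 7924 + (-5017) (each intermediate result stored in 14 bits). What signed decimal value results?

-6487 + 7924 = 1437 (00010110011101)
1437 + (-5017) = -3580 (11001000000100)

-3580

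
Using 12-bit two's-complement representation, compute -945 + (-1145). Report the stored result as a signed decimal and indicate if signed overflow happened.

2006; overflow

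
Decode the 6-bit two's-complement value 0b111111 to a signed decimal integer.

-1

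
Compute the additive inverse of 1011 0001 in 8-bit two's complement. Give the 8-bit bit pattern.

Invert: 01001110. Add 1: 01001111.

01001111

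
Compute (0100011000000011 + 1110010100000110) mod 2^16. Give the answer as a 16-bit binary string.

  0100011000000011
+ 1110010100000110
= 0010101100001001  (discard carry-out 1)

0010101100001001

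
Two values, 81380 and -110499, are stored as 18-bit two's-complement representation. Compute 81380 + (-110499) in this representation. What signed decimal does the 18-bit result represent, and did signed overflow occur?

81380 → 010011110111100100
-110499 → 100101000001011101
  010011110111100100
+ 100101000001011101
= 111000111001000001
Result 111000111001000001: MSB = 1 → 233025 − 262144 = -29119.
Addends have opposite signs, so signed overflow cannot occur.

-29119; no overflow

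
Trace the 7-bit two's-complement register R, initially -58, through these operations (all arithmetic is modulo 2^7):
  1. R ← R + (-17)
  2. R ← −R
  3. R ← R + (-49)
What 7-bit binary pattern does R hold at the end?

Start: R = -58 = 1000110.
R = -58 + (-17) = -75; wraps to 53 = 0110101
R = −(53) = -53 = 1001011
R = -53 + (-49) = -102; wraps to 26 = 0011010

0011010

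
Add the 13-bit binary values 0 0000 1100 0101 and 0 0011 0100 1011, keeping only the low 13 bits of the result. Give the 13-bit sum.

0010000010000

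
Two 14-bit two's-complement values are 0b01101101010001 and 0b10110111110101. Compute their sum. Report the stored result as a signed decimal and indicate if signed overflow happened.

2374; no overflow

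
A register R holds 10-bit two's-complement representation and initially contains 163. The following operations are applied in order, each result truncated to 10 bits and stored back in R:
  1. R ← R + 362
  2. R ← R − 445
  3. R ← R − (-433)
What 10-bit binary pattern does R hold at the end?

Start: R = 163 = 0010100011.
R = 163 + 362 = 525; wraps to -499 = 1000001101
R = -499 − 445 = -944; wraps to 80 = 0001010000
R = 80 − (-433) = 513; wraps to -511 = 1000000001

1000000001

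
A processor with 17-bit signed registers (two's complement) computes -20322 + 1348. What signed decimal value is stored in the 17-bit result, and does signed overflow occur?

-20322 → 11011000010011110
1348 → 00000010101000100
  11011000010011110
+ 00000010101000100
= 11011010111100010
Result 11011010111100010: MSB = 1 → 112098 − 131072 = -18974.
Addends have opposite signs, so signed overflow cannot occur.

-18974; no overflow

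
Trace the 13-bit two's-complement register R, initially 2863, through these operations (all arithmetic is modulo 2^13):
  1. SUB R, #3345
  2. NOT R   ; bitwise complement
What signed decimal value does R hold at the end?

481

Start: R = 2863 = 0101100101111.
R = 2863 − 3345 = -482 = 1111000011110
R = NOT 1111000011110 = 0000111100001 = 481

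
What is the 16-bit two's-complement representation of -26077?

1001101000100011

|-26077| = 26077 = 0110010111011101 in 16 bits.
Invert the bits: 1001101000100010. Add 1: 1001101000100011.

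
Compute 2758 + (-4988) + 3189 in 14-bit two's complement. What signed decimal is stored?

2758 + (-4988) = -2230 (11011101001010)
-2230 + 3189 = 959 (00001110111111)

959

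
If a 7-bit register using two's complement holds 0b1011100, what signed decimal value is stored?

-36

MSB is 1, so the value is negative.
Invert: 0100011. Add 1: 0100100 = 36. So the value is −36.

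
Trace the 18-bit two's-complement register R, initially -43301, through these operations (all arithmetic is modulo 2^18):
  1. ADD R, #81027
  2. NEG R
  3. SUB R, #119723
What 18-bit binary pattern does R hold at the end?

011001100011110111

Start: R = -43301 = 110101011011011011.
R = -43301 + 81027 = 37726 = 001001001101011110
R = −(37726) = -37726 = 110110110010100010
R = -37726 − 119723 = -157449; wraps to 104695 = 011001100011110111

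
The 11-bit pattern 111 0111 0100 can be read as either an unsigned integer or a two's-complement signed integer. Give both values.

unsigned = 1908, signed = -140

Unsigned: 11101110100 = 1908.
Signed: MSB=1 → 1908 − 2048 = -140.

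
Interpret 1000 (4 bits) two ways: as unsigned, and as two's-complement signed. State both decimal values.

Unsigned: 1000 = 8.
Signed: MSB=1 → 8 − 16 = -8.

unsigned = 8, signed = -8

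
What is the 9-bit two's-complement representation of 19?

000010011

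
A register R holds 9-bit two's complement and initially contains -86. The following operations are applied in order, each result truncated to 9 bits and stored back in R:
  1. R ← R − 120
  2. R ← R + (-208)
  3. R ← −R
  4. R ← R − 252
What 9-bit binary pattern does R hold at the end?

Start: R = -86 = 110101010.
R = -86 − 120 = -206 = 100110010
R = -206 + (-208) = -414; wraps to 98 = 001100010
R = −(98) = -98 = 110011110
R = -98 − 252 = -350; wraps to 162 = 010100010

010100010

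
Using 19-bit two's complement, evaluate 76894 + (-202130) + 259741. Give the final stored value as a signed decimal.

134505

76894 + (-202130) = -125236 (1100001011011001100)
-125236 + 259741 = 134505 (0100000110101101001)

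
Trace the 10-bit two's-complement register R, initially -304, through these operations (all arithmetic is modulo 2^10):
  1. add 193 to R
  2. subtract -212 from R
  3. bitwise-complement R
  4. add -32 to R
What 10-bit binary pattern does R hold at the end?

Start: R = -304 = 1011010000.
R = -304 + 193 = -111 = 1110010001
R = -111 − (-212) = 101 = 0001100101
R = NOT 0001100101 = 1110011010 = -102
R = -102 + (-32) = -134 = 1101111010

1101111010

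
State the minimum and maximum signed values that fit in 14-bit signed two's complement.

min = -8192, max = 8191

Minimum: −2^13 = -8192.
Maximum: 2^13 − 1 = 8191.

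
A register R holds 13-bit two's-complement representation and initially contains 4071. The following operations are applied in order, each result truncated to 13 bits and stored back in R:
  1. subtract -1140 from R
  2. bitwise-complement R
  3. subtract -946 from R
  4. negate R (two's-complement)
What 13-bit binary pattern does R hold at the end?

1000010101010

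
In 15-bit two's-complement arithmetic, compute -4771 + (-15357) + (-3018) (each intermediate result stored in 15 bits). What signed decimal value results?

-4771 + (-15357) = -20128 → wraps to 12640 (011000101100000)
12640 + (-3018) = 9622 (010010110010110)

9622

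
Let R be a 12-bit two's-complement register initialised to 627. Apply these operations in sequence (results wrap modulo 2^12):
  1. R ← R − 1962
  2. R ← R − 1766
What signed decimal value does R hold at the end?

995

Start: R = 627 = 001001110011.
R = 627 − 1962 = -1335 = 101011001001
R = -1335 − 1766 = -3101; wraps to 995 = 001111100011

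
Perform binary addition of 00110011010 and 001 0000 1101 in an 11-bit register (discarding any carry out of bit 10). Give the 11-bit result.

01010100111

  00110011010
+ 00100001101
= 01010100111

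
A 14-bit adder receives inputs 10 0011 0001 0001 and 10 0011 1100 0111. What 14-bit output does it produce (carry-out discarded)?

00011011011000

  10001100010001
+ 10001111000111
= 00011011011000  (discard carry-out 1)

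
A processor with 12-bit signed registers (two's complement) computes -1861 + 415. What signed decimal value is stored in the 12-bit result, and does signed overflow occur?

-1861 → 100010111011
415 → 000110011111
  100010111011
+ 000110011111
= 101001011010
Result 101001011010: MSB = 1 → 2650 − 4096 = -1446.
Addends have opposite signs, so signed overflow cannot occur.

-1446; no overflow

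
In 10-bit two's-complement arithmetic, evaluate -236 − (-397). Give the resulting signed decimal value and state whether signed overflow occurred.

-236 → 1100010100
-397 → 1001110011
Subtract via negate-and-add: invert 1001110011 + 1 = 0110001101 (i.e. 397).
  1100010100
+ 0110001101
= 0010100001  (discard carry-out 1)
Result 0010100001: MSB = 0 → value 161.
Addends (after negating the subtrahend) have opposite signs, so signed overflow cannot occur.

161; no overflow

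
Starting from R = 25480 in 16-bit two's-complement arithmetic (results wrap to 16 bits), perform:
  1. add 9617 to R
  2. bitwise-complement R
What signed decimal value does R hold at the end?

Start: R = 25480 = 0110001110001000.
R = 25480 + 9617 = 35097; wraps to -30439 = 1000100100011001
R = NOT 1000100100011001 = 0111011011100110 = 30438

30438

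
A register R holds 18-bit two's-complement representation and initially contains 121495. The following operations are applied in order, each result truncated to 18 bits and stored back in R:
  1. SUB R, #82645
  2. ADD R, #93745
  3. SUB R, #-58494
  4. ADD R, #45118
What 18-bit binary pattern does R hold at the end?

111001101010101111

Start: R = 121495 = 011101101010010111.
R = 121495 − 82645 = 38850 = 001001011111000010
R = 38850 + 93745 = 132595; wraps to -129549 = 100000010111110011
R = -129549 − (-58494) = -71055 = 101110101001110001
R = -71055 + 45118 = -25937 = 111001101010101111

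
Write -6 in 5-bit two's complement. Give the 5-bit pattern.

11010

|-6| = 6 = 00110 in 5 bits.
Invert the bits: 11001. Add 1: 11010.
Check: 11010 reads as 26 − 32 = -6.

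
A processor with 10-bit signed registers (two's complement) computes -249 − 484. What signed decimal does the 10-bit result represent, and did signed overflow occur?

291; overflow

-249 → 1100000111
484 → 0111100100
Subtract via negate-and-add: invert 0111100100 + 1 = 1000011100 (i.e. -484).
  1100000111
+ 1000011100
= 0100100011  (discard carry-out 1)
Result 0100100011: MSB = 0 → value 291.
Both addends (after negating the subtrahend) are negative but the stored result is non-negative: signed overflow. The true value -249 − 484 = -733 lies outside [-512, 511].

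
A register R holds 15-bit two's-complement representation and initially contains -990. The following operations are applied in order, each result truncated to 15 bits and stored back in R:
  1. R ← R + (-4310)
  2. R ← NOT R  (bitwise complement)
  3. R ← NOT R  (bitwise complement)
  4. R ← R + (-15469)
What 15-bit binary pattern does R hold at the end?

Start: R = -990 = 111110000100010.
R = -990 + (-4310) = -5300 = 110101101001100
R = NOT 110101101001100 = 001010010110011 = 5299
R = NOT 001010010110011 = 110101101001100 = -5300
R = -5300 + (-15469) = -20769; wraps to 11999 = 010111011011111

010111011011111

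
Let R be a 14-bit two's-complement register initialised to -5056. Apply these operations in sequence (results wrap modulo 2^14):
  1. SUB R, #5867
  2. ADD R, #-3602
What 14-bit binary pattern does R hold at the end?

00011101000011

Start: R = -5056 = 10110001000000.
R = -5056 − 5867 = -10923; wraps to 5461 = 01010101010101
R = 5461 + (-3602) = 1859 = 00011101000011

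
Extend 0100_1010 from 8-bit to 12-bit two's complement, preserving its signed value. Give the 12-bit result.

000001001010

MSB of 01001010 is 0; replicate it into the new high bits.
0000|01001010 → 000001001010 (still 74).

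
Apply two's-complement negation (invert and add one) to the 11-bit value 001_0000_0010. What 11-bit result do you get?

11011111110

Invert: 11011111101. Add 1: 11011111110.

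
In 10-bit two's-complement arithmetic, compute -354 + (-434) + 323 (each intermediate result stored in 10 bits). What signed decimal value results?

-465

-354 + (-434) = -788 → wraps to 236 (0011101100)
236 + 323 = 559 → wraps to -465 (1000101111)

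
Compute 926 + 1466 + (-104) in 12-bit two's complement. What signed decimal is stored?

926 + 1466 = 2392 → wraps to -1704 (100101011000)
-1704 + (-104) = -1808 (100011110000)

-1808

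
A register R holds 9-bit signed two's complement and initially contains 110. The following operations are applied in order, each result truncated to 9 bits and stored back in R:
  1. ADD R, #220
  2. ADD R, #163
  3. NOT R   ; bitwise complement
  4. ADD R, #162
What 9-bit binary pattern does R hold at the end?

Start: R = 110 = 001101110.
R = 110 + 220 = 330; wraps to -182 = 101001010
R = -182 + 163 = -19 = 111101101
R = NOT 111101101 = 000010010 = 18
R = 18 + 162 = 180 = 010110100

010110100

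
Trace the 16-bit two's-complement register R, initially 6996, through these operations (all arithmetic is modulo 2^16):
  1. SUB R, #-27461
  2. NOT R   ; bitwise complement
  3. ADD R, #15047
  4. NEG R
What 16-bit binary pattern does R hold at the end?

0100101111010011

Start: R = 6996 = 0001101101010100.
R = 6996 − (-27461) = 34457; wraps to -31079 = 1000011010011001
R = NOT 1000011010011001 = 0111100101100110 = 31078
R = 31078 + 15047 = 46125; wraps to -19411 = 1011010000101101
R = −(-19411) = 19411 = 0100101111010011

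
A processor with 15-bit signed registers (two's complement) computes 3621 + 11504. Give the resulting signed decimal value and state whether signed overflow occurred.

3621 → 000111000100101
11504 → 010110011110000
  000111000100101
+ 010110011110000
= 011101100010101
Result 011101100010101: MSB = 0 → value 15125.
Both addends are non-negative and so is the stored result: no signed overflow.

15125; no overflow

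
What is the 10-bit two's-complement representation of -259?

|-259| = 259 = 0100000011 in 10 bits.
Invert the bits: 1011111100. Add 1: 1011111101.

1011111101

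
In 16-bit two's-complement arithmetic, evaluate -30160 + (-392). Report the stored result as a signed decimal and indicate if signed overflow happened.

-30552; no overflow

-30160 → 1000101000110000
-392 → 1111111001111000
  1000101000110000
+ 1111111001111000
= 1000100010101000  (discard carry-out 1)
Result 1000100010101000: MSB = 1 → 34984 − 65536 = -30552.
Both addends are negative and so is the stored result: no signed overflow.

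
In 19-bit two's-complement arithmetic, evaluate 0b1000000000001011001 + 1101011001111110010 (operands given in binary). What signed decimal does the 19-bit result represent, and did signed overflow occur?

0b1000000000001011001 → 1000000000001011001 = -262055 (signed)
1101011001111110010 = -85006 (signed)
  1000000000001011001
+ 1101011001111110010
= 0101011010001001011  (discard carry-out 1)
Result 0101011010001001011: MSB = 0 → value 177227.
Both addends are negative but the stored result is non-negative: signed overflow. The true value -262055 + (-85006) = -347061 lies outside [-262144, 262143].

177227; overflow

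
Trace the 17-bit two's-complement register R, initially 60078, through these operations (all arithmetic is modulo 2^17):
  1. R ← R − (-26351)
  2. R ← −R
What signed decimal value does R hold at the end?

Start: R = 60078 = 01110101010101110.
R = 60078 − (-26351) = 86429; wraps to -44643 = 10101000110011101
R = −(-44643) = 44643 = 01010111001100011

44643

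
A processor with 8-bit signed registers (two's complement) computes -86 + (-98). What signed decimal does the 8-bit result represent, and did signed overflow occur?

72; overflow

-86 → 10101010
-98 → 10011110
  10101010
+ 10011110
= 01001000  (discard carry-out 1)
Result 01001000: MSB = 0 → value 72.
Both addends are negative but the stored result is non-negative: signed overflow. The true value -86 + (-98) = -184 lies outside [-128, 127].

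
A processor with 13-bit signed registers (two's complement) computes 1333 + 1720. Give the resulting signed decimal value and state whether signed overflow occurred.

1333 → 0010100110101
1720 → 0011010111000
  0010100110101
+ 0011010111000
= 0101111101101
Result 0101111101101: MSB = 0 → value 3053.
Both addends are non-negative and so is the stored result: no signed overflow.

3053; no overflow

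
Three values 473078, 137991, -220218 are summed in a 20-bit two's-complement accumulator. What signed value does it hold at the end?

473078 + 137991 = 611069 → wraps to -437507 (10010101001011111101)
-437507 + (-220218) = -657725 → wraps to 390851 (01011111011011000011)

390851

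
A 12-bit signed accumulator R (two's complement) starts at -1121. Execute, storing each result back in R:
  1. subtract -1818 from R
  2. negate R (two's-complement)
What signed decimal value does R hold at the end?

Start: R = -1121 = 101110011111.
R = -1121 − (-1818) = 697 = 001010111001
R = −(697) = -697 = 110101000111

-697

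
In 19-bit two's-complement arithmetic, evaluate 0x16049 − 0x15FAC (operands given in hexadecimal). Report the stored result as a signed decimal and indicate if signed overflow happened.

0x16049 = 0010110000001001001 = 90185 (signed)
0x15FAC = 0010101111110101100 = 90028 (signed)
Subtract via negate-and-add: invert 0010101111110101100 + 1 = 1101010000001010100 (i.e. -90028).
  0010110000001001001
+ 1101010000001010100
= 0000000000010011101  (discard carry-out 1)
Result 0000000000010011101: MSB = 0 → value 157.
Addends (after negating the subtrahend) have opposite signs, so signed overflow cannot occur.

157; no overflow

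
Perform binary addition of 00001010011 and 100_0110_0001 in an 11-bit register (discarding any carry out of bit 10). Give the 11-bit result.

10010110100

  00001010011
+ 10001100001
= 10010110100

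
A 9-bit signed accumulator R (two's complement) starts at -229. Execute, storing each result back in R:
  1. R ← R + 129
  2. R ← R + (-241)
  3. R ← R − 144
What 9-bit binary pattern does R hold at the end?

Start: R = -229 = 100011011.
R = -229 + 129 = -100 = 110011100
R = -100 + (-241) = -341; wraps to 171 = 010101011
R = 171 − 144 = 27 = 000011011

000011011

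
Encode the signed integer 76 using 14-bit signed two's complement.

00000001001100

76 is non-negative, so write it directly in 14 bits: 00000001001100.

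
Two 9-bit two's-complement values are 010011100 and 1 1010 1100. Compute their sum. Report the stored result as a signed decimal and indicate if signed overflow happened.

72; no overflow

010011100 = 156 (signed)
1 1010 1100 → 110101100 = -84 (signed)
  010011100
+ 110101100
= 001001000  (discard carry-out 1)
Result 001001000: MSB = 0 → value 72.
Addends have opposite signs, so signed overflow cannot occur.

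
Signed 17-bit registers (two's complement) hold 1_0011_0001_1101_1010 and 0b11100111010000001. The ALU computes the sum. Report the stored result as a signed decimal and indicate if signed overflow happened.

-65445; no overflow

1_0011_0001_1101_1010 → 10011000111011010 = -52774 (signed)
0b11100111010000001 → 11100111010000001 = -12671 (signed)
  10011000111011010
+ 11100111010000001
= 10000000001011011  (discard carry-out 1)
Result 10000000001011011: MSB = 1 → 65627 − 131072 = -65445.
Both addends are negative and so is the stored result: no signed overflow.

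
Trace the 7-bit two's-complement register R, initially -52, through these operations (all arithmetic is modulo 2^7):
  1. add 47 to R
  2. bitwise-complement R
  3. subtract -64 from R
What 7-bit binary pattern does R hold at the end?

1000100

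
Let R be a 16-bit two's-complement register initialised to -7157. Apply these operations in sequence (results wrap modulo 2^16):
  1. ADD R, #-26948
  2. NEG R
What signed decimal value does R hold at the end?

-31431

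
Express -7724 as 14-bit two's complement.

10000111010100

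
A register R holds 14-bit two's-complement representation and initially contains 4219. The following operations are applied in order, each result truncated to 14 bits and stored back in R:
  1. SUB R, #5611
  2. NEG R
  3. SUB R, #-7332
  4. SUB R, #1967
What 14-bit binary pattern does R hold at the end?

01101001100101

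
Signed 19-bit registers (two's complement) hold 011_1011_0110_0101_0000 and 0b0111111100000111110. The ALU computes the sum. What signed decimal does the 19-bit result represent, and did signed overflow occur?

-20850; overflow

011_1011_0110_0101_0000 → 0111011011001010000 = 243280 (signed)
0b0111111100000111110 → 0111111100000111110 = 260158 (signed)
  0111011011001010000
+ 0111111100000111110
= 1111010111010001110
Result 1111010111010001110: MSB = 1 → 503438 − 524288 = -20850.
Both addends are non-negative but the stored result is negative: signed overflow. The true value 243280 + 260158 = 503438 lies outside [-262144, 262143].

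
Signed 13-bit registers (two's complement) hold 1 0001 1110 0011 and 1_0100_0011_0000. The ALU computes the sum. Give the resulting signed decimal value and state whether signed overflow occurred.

1555; overflow

1 0001 1110 0011 → 1000111100011 = -3613 (signed)
1_0100_0011_0000 → 1010000110000 = -3024 (signed)
  1000111100011
+ 1010000110000
= 0011000010011  (discard carry-out 1)
Result 0011000010011: MSB = 0 → value 1555.
Both addends are negative but the stored result is non-negative: signed overflow. The true value -3613 + (-3024) = -6637 lies outside [-4096, 4095].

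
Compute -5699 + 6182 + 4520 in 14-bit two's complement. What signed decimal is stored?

5003

-5699 + 6182 = 483 (00000111100011)
483 + 4520 = 5003 (01001110001011)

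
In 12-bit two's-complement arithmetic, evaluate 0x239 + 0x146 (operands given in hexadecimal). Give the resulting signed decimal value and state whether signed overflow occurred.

0x239 = 001000111001 = 569 (signed)
0x146 = 000101000110 = 326 (signed)
  001000111001
+ 000101000110
= 001101111111
Result 001101111111: MSB = 0 → value 895.
Both addends are non-negative and so is the stored result: no signed overflow.

895; no overflow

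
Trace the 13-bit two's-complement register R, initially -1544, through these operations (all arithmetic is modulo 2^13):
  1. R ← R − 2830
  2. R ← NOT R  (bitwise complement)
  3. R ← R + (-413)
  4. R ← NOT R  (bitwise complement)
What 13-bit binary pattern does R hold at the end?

1000010000111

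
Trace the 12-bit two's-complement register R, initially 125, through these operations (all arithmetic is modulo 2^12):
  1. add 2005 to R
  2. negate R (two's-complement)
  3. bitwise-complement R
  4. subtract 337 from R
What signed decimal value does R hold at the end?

Start: R = 125 = 000001111101.
R = 125 + 2005 = 2130; wraps to -1966 = 100001010010
R = −(-1966) = 1966 = 011110101110
R = NOT 011110101110 = 100001010001 = -1967
R = -1967 − 337 = -2304; wraps to 1792 = 011100000000

1792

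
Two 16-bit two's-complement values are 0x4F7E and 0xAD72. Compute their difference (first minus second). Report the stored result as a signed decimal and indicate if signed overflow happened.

0x4F7E = 0100111101111110 = 20350 (signed)
0xAD72 = 1010110101110010 = -21134 (signed)
Subtract via negate-and-add: invert 1010110101110010 + 1 = 0101001010001110 (i.e. 21134).
  0100111101111110
+ 0101001010001110
= 1010001000001100
Result 1010001000001100: MSB = 1 → 41484 − 65536 = -24052.
Both addends (after negating the subtrahend) are non-negative but the stored result is negative: signed overflow. The true value 20350 − (-21134) = 41484 lies outside [-32768, 32767].

-24052; overflow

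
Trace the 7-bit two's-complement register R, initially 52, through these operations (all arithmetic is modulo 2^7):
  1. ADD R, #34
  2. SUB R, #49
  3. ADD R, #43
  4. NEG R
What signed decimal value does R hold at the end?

Start: R = 52 = 0110100.
R = 52 + 34 = 86; wraps to -42 = 1010110
R = -42 − 49 = -91; wraps to 37 = 0100101
R = 37 + 43 = 80; wraps to -48 = 1010000
R = −(-48) = 48 = 0110000

48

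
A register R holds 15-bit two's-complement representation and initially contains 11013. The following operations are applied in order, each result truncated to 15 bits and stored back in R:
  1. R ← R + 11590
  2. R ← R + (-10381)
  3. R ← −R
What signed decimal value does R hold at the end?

Start: R = 11013 = 010101100000101.
R = 11013 + 11590 = 22603; wraps to -10165 = 101100001001011
R = -10165 + (-10381) = -20546; wraps to 12222 = 010111110111110
R = −(12222) = -12222 = 101000001000010

-12222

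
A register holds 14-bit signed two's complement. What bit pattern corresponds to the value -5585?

|-5585| = 5585 = 01010111010001 in 14 bits.
Invert the bits: 10101000101110. Add 1: 10101000101111.
Check: 10101000101111 reads as 10799 − 16384 = -5585.

10101000101111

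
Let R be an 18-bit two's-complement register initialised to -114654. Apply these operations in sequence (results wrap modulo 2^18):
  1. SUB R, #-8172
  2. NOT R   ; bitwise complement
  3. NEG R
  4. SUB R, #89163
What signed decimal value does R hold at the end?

66500

Start: R = -114654 = 100100000000100010.
R = -114654 − (-8172) = -106482 = 100110000000001110
R = NOT 100110000000001110 = 011001111111110001 = 106481
R = −(106481) = -106481 = 100110000000001111
R = -106481 − 89163 = -195644; wraps to 66500 = 010000001111000100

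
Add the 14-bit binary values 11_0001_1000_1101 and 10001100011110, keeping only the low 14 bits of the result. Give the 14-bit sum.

  11000110001101
+ 10001100011110
= 01010010101011  (discard carry-out 1)

01010010101011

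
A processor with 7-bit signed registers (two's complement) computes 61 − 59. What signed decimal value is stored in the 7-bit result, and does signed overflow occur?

2; no overflow

61 → 0111101
59 → 0111011
Subtract via negate-and-add: invert 0111011 + 1 = 1000101 (i.e. -59).
  0111101
+ 1000101
= 0000010  (discard carry-out 1)
Result 0000010: MSB = 0 → value 2.
Addends (after negating the subtrahend) have opposite signs, so signed overflow cannot occur.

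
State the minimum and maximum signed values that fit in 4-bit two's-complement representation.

Minimum: −2^3 = -8.
Maximum: 2^3 − 1 = 7.

min = -8, max = 7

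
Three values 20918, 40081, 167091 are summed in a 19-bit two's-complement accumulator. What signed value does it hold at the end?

228090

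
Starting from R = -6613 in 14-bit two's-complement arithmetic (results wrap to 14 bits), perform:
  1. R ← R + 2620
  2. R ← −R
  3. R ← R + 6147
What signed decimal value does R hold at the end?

Start: R = -6613 = 10011000101011.
R = -6613 + 2620 = -3993 = 11000001100111
R = −(-3993) = 3993 = 00111110011001
R = 3993 + 6147 = 10140; wraps to -6244 = 10011110011100

-6244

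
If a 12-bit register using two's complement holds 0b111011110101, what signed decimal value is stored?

-267

MSB is 1, so the value is negative.
Unsigned reading: 3829. Subtract 2^12 = 4096: 3829 − 4096 = -267.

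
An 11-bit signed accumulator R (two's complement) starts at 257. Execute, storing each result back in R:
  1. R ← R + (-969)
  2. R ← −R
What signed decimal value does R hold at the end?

Start: R = 257 = 00100000001.
R = 257 + (-969) = -712 = 10100111000
R = −(-712) = 712 = 01011001000

712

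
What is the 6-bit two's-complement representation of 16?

16 is non-negative, so write it directly in 6 bits: 010000.

010000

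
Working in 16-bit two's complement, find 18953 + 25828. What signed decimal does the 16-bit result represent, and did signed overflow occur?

-20755; overflow

18953 → 0100101000001001
25828 → 0110010011100100
  0100101000001001
+ 0110010011100100
= 1010111011101101
Result 1010111011101101: MSB = 1 → 44781 − 65536 = -20755.
Both addends are non-negative but the stored result is negative: signed overflow. The true value 18953 + 25828 = 44781 lies outside [-32768, 32767].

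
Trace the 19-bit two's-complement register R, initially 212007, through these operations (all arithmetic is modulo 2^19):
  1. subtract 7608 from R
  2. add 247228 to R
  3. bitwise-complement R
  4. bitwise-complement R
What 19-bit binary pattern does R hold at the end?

Start: R = 212007 = 0110011110000100111.
R = 212007 − 7608 = 204399 = 0110001111001101111
R = 204399 + 247228 = 451627; wraps to -72661 = 1101110010000101011
R = NOT 1101110010000101011 = 0010001101111010100 = 72660
R = NOT 0010001101111010100 = 1101110010000101011 = -72661

1101110010000101011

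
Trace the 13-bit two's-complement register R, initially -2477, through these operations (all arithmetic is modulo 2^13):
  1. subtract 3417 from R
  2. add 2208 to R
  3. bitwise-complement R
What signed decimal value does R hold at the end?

Start: R = -2477 = 1011001010011.
R = -2477 − 3417 = -5894; wraps to 2298 = 0100011111010
R = 2298 + 2208 = 4506; wraps to -3686 = 1000110011010
R = NOT 1000110011010 = 0111001100101 = 3685

3685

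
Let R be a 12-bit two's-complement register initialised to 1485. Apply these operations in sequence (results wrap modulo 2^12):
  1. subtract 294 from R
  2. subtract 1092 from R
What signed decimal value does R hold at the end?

Start: R = 1485 = 010111001101.
R = 1485 − 294 = 1191 = 010010100111
R = 1191 − 1092 = 99 = 000001100011

99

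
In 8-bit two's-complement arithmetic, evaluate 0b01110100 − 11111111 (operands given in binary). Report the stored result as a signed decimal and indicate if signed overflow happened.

117; no overflow

0b01110100 → 01110100 = 116 (signed)
11111111 = -1 (signed)
Subtract via negate-and-add: invert 11111111 + 1 = 00000001 (i.e. 1).
  01110100
+ 00000001
= 01110101
Result 01110101: MSB = 0 → value 117.
Both addends (after negating the subtrahend) are non-negative and so is the stored result: no signed overflow.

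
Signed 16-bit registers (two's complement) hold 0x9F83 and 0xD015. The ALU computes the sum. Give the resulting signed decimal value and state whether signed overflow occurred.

28568; overflow

0x9F83 = 1001111110000011 = -24701 (signed)
0xD015 = 1101000000010101 = -12267 (signed)
  1001111110000011
+ 1101000000010101
= 0110111110011000  (discard carry-out 1)
Result 0110111110011000: MSB = 0 → value 28568.
Both addends are negative but the stored result is non-negative: signed overflow. The true value -24701 + (-12267) = -36968 lies outside [-32768, 32767].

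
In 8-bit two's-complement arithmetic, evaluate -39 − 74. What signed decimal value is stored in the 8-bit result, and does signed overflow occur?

-39 → 11011001
74 → 01001010
Subtract via negate-and-add: invert 01001010 + 1 = 10110110 (i.e. -74).
  11011001
+ 10110110
= 10001111  (discard carry-out 1)
Result 10001111: MSB = 1 → 143 − 256 = -113.
Both addends (after negating the subtrahend) are negative and so is the stored result: no signed overflow.

-113; no overflow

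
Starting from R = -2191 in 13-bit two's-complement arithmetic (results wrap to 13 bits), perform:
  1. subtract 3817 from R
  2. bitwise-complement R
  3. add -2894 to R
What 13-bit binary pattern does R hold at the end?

0110000101001

Start: R = -2191 = 1011101110001.
R = -2191 − 3817 = -6008; wraps to 2184 = 0100010001000
R = NOT 0100010001000 = 1011101110111 = -2185
R = -2185 + (-2894) = -5079; wraps to 3113 = 0110000101001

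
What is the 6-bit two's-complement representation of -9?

110111

|-9| = 9 = 001001 in 6 bits.
Invert the bits: 110110. Add 1: 110111.
Check: 110111 reads as 55 − 64 = -9.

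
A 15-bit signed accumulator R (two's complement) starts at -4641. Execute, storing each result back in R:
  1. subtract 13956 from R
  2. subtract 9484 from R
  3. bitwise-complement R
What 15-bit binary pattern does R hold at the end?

Start: R = -4641 = 110110111011111.
R = -4641 − 13956 = -18597; wraps to 14171 = 011011101011011
R = 14171 − 9484 = 4687 = 001001001001111
R = NOT 001001001001111 = 110110110110000 = -4688

110110110110000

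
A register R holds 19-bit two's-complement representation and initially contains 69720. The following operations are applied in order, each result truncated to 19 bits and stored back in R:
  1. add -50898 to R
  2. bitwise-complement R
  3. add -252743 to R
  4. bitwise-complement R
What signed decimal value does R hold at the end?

-252723

Start: R = 69720 = 0010001000001011000.
R = 69720 + (-50898) = 18822 = 0000100100110000110
R = NOT 0000100100110000110 = 1111011011001111001 = -18823
R = -18823 + (-252743) = -271566; wraps to 252722 = 0111101101100110010
R = NOT 0111101101100110010 = 1000010010011001101 = -252723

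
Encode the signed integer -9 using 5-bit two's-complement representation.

10111

|-9| = 9 = 01001 in 5 bits.
Invert the bits: 10110. Add 1: 10111.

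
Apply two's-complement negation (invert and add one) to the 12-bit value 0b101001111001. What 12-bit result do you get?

010110000111

Invert: 010110000110. Add 1: 010110000111.
Check: 101001111001 = -1415, 010110000111 = 1415.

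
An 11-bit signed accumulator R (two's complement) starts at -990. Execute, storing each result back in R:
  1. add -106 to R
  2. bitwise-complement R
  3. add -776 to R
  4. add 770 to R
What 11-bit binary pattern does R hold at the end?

10001000001

Start: R = -990 = 10000100010.
R = -990 + (-106) = -1096; wraps to 952 = 01110111000
R = NOT 01110111000 = 10001000111 = -953
R = -953 + (-776) = -1729; wraps to 319 = 00100111111
R = 319 + 770 = 1089; wraps to -959 = 10001000001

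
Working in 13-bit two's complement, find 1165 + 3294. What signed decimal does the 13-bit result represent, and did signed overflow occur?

1165 → 0010010001101
3294 → 0110011011110
  0010010001101
+ 0110011011110
= 1000101101011
Result 1000101101011: MSB = 1 → 4459 − 8192 = -3733.
Both addends are non-negative but the stored result is negative: signed overflow. The true value 1165 + 3294 = 4459 lies outside [-4096, 4095].

-3733; overflow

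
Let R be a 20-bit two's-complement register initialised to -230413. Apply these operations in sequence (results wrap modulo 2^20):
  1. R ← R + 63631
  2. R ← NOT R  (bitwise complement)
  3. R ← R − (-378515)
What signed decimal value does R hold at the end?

-503280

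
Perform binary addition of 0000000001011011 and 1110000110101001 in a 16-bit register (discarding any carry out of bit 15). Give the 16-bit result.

1110001000000100

  0000000001011011
+ 1110000110101001
= 1110001000000100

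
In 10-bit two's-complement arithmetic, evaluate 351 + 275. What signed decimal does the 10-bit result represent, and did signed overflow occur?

-398; overflow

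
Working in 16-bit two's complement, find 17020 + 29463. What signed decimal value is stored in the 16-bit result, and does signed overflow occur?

-19053; overflow

17020 → 0100001001111100
29463 → 0111001100010111
  0100001001111100
+ 0111001100010111
= 1011010110010011
Result 1011010110010011: MSB = 1 → 46483 − 65536 = -19053.
Both addends are non-negative but the stored result is negative: signed overflow. The true value 17020 + 29463 = 46483 lies outside [-32768, 32767].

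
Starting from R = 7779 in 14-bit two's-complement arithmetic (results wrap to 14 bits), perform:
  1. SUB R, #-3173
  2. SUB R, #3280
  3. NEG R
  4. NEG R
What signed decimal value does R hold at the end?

7672

Start: R = 7779 = 01111001100011.
R = 7779 − (-3173) = 10952; wraps to -5432 = 10101011001000
R = -5432 − 3280 = -8712; wraps to 7672 = 01110111111000
R = −(7672) = -7672 = 10001000001000
R = −(-7672) = 7672 = 01110111111000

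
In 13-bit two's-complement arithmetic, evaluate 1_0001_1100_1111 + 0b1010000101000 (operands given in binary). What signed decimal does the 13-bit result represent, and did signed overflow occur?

1_0001_1100_1111 → 1000111001111 = -3633 (signed)
0b1010000101000 → 1010000101000 = -3032 (signed)
  1000111001111
+ 1010000101000
= 0010111110111  (discard carry-out 1)
Result 0010111110111: MSB = 0 → value 1527.
Both addends are negative but the stored result is non-negative: signed overflow. The true value -3633 + (-3032) = -6665 lies outside [-4096, 4095].

1527; overflow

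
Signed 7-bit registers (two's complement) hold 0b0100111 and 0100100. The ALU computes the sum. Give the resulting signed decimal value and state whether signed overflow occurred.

0b0100111 → 0100111 = 39 (signed)
0100100 = 36 (signed)
  0100111
+ 0100100
= 1001011
Result 1001011: MSB = 1 → 75 − 128 = -53.
Both addends are non-negative but the stored result is negative: signed overflow. The true value 39 + 36 = 75 lies outside [-64, 63].

-53; overflow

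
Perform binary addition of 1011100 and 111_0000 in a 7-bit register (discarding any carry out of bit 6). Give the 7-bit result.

  1011100
+ 1110000
= 1001100  (discard carry-out 1)

1001100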